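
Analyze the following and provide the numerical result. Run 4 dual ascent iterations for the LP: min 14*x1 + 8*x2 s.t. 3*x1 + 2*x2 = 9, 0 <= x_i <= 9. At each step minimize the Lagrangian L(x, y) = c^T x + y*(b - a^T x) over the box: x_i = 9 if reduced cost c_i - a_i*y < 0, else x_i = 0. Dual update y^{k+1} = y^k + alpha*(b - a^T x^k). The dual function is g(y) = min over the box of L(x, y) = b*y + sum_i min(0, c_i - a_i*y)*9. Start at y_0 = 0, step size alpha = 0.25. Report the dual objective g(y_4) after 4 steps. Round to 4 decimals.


Dual ascent for LP: min 14*x1 + 8*x2, 3*x1 + 2*x2 = 9, 0 <= x_i <= 9
Step 1: y^k = 0.0, reduced costs: (14.0, 8.0)
  x^k = (0.0, 0.0), subgradient = b - a^T x = 9.0
  y^{k+1} = 0.0 + 0.25*9.0 = 2.25
Step 2: y^k = 2.25, reduced costs: (7.25, 3.5)
  x^k = (0.0, 0.0), subgradient = b - a^T x = 9.0
  y^{k+1} = 2.25 + 0.25*9.0 = 4.5
Step 3: y^k = 4.5, reduced costs: (0.5, -1.0)
  x^k = (0.0, 9.0), subgradient = b - a^T x = -9.0
  y^{k+1} = 4.5 + 0.25*-9.0 = 2.25
Step 4: y^k = 2.25, reduced costs: (7.25, 3.5)
  x^k = (0.0, 0.0), subgradient = b - a^T x = 9.0
  y^{k+1} = 2.25 + 0.25*9.0 = 4.5
Dual objective at y_4 = 4.5: reduced costs (0.5, -1.0), box minimizer x = (0.0, 9.0)
g(y_4) = b*y + (c1 - a1*y)*x1 + (c2 - a2*y)*x2 = 9*4.5 + 0.5*0.0 + (-1.0)*9.0 = 40.5 + 0.0 - 9.0 = 31.5


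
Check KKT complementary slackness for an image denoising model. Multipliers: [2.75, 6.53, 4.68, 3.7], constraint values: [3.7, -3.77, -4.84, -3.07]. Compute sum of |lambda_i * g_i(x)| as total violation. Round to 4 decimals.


KKT complementary slackness check:
lambda_1 * g_1 = 2.75 * 3.7 = 10.175
lambda_2 * g_2 = 6.53 * -3.77 = -24.6181
lambda_3 * g_3 = 4.68 * -4.84 = -22.6512
lambda_4 * g_4 = 3.7 * -3.07 = -11.359
Total violation = 10.175 + 24.6181 + 22.6512 + 11.359 = 68.8033


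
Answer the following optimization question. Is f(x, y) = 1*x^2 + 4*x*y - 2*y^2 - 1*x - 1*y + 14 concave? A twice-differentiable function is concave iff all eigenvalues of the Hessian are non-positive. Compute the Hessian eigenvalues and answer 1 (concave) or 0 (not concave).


The Hessian of f(x,y) = 1*x^2 + 4*x*y - 2*y^2 - 1*x - 1*y + 14 is:
H = [[2, 4], [4, -4]]
Trace = 2 - 4 = -2
Determinant = 2*-4 - (4)^2 = -24
Discriminant = (-2)^2 - 4*-24 = 100.0
Eigenvalues: lambda_1 = -6.0, lambda_2 = 4.0
The function is not concave.

0


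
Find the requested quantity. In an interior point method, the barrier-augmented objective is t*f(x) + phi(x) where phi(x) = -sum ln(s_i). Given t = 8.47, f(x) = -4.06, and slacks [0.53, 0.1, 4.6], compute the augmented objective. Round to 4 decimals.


Step 1: Compute log-barrier.
ln values: [-0.6349, -2.3026, 1.5261]
phi = -(-0.6349 - 2.3026 + 1.5261) = 1.4114
Step 2: Compute augmented objective.
t*f(x) = 8.47*-4.06 = -34.3882
Total = -34.3882 + 1.4114 = -32.9768


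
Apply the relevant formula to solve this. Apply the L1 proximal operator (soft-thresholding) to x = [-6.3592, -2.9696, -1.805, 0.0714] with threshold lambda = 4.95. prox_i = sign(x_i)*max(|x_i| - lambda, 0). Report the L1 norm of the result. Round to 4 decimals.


Soft-thresholding with lambda = 4.95:
prox(-6.3592) = sign(-6.3592)*max(|-6.3592| - 4.95, 0) = -1.4092
prox(-2.9696) = sign(-2.9696)*max(|-2.9696| - 4.95, 0) = 0.0
prox(-1.805) = sign(-1.805)*max(|-1.805| - 4.95, 0) = 0.0
prox(0.0714) = sign(0.0714)*max(|0.0714| - 4.95, 0) = 0.0
prox(x) = [-1.4092, 0.0, 0.0, 0.0]
||prox(x)||_1 = 1.4092 + 0.0 + 0.0 + 0.0 = 1.4092


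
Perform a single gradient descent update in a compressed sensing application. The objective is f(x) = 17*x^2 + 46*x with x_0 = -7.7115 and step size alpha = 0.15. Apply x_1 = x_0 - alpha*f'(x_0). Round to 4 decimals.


We compute the gradient at x_0 and apply the update.
f'(x) = 34*x + 46
f'(-7.7115) = 34*-7.7115 + 46 = -216.191
x_1 = -7.7115 - 0.15*-216.191 = 24.7172


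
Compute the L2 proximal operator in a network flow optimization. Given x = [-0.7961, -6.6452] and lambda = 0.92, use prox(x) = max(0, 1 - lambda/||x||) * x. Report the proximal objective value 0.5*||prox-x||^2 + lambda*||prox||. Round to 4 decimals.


Step 1: Compute ||x||.
||x|| = 6.6927
Step 2: Compute scaling factor.
scale = max(0, 1 - 0.92/6.6927) = 0.8625
Step 3: prox(x) = [-0.6867, -5.7317]
||prox(x)|| = 5.7727
Step 4: Proximal objective.
0.5*||prox-x||^2 = 0.4232
lambda*||prox|| = 5.3109
Total = 5.7341


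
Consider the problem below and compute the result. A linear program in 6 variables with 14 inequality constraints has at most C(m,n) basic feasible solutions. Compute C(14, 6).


Each vertex corresponds to some choice of n active constraints out of m, so the number of vertices is at most C(m, n) = m! / (n!(m-n)!).
m = 14, n = 6
Numerator: 14 * 13 * 12 * 11 * 10 * 9
Denominator: 6! = 720
C(14, 6) = 3003


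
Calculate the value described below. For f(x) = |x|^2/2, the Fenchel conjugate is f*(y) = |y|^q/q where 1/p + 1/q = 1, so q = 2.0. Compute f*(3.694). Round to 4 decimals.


The conjugate exponent q satisfies 1/p + 1/q = 1.
p = 2, so q = 2/(2 - 1) = 2.0
|y|^q = 3.694^2.0 = 13.6456
f*(3.694) = 13.6456 / 2.0 = 6.8228


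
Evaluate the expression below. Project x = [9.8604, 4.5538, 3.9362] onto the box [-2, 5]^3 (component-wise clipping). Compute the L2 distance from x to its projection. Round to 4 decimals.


Project each component onto [-2, 5].
clip(9.8604) = 5.0, clip(4.5538) = 4.5538, clip(3.9362) = 3.9362
Projection = [5.0, 4.5538, 3.9362]
Squared diffs: [23.6235, 0.0, 0.0]
Distance = sqrt(23.6235) = 4.8604


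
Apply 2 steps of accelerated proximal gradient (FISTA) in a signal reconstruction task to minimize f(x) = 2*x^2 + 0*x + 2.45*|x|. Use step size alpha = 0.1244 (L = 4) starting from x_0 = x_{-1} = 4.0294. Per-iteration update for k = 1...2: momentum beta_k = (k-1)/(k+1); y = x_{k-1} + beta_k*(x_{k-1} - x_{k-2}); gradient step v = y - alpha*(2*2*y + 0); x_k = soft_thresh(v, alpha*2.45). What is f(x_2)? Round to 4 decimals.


FISTA on f(x) = 2*x^2 + 0*x + 2.45*|x|
L = 4, alpha = 0.1244
Iteration 1: beta = 0.0, y = 4.0294 + 0.0*(4.0294 - 4.0294) = 4.0294
  grad(y) = 16.1176, v = y - alpha*grad = 2.0244
  prox(v) = soft_thresh(2.0244, 0.3048) = 1.7196
Iteration 2: beta = 0.3333, y = 1.7196 + 0.3333*(1.7196 - 4.0294) = 0.9497
  grad(y) = 3.7986, v = y - alpha*grad = 0.4771
  prox(v) = soft_thresh(0.4771, 0.3048) = 0.1723
f(x_2) = 2*0.1723^2 + 0*0.1723 + 2.45*|0.1723| = 0.4816


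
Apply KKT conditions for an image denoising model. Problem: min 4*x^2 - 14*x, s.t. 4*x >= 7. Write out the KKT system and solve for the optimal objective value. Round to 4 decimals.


Step 1: Try lambda = 0 (constraint inactive).
Stationarity: 2*4*x - 14 = 0
x* = 14/(2*4) = 1.75
Check constraint: 4*1.75 = 7.0 >= 7 -- satisfied.
Step 2: Compute optimal value.
f(x*) = 4*1.75^2 - 14*1.75 = -12.25


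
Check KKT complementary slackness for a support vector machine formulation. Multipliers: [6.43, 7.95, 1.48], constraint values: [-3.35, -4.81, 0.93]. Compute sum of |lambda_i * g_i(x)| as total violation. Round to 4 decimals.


KKT complementary slackness check:
lambda_1 * g_1 = 6.43 * -3.35 = -21.5405
lambda_2 * g_2 = 7.95 * -4.81 = -38.2395
lambda_3 * g_3 = 1.48 * 0.93 = 1.3764
Total violation = 21.5405 + 38.2395 + 1.3764 = 61.1564


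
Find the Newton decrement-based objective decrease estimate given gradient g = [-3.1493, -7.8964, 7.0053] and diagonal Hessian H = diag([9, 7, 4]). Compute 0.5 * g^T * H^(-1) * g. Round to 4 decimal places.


Step 1: H is diagonal, so H^(-1) * g = [-0.3499, -1.1281, 1.7513].
Step 2: g^T H^(-1) g = sum_i g_i^2 / H_ii
  = (-3.1493)^2/9 + (-7.8964)^2/7 + (7.0053)^2/4
  = 1.102 + 8.9076 + 12.2686 = 22.2782
Step 3: Objective decrease = 0.5 * g^T H^(-1) g = 11.1391


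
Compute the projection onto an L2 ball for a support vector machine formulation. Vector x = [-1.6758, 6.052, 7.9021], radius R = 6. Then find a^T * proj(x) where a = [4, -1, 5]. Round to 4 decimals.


Step 1: Compute ||x|| (intermediates to 6 decimals).
||x|| = sqrt((-1.6758)^2 + 6.052^2 + 7.9021^2) = 10.093473
Step 2: Project.
Since ||x|| > R, scale = R/||x|| = 6/10.093473 = 0.594444, proj(x) = scale * x
proj(x) = [-0.996169, 3.597575, 4.697356]
Step 3: Dot product.
a^T * proj(x) = 4*(-0.996169) - 1*3.597575 + 5*4.697356 = 15.9045


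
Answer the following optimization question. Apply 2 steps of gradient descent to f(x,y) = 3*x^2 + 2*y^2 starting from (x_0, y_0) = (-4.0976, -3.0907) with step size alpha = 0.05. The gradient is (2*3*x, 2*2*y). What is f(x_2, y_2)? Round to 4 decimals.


Gradient descent on f(x,y) = 3*x^2 + 2*y^2.
Starting point: (-4.0976, -3.0907), alpha = 0.05
Step 1: grad_x = 2*3*-4.0976 = -24.5856, grad_y = 2*2*-3.0907 = -12.3628
  x_1 = -4.0976 - 0.05*-24.5856 = -2.8683
  y_1 = -3.0907 - 0.05*-12.3628 = -2.4726
Step 2: grad_x = 2*3*-2.8683 = -17.2099, grad_y = 2*2*-2.4726 = -9.8902
  x_2 = -2.8683 - 0.05*-17.2099 = -2.0078
  y_2 = -2.4726 - 0.05*-9.8902 = -1.978
f(-2.0078, -1.978) = 3*(-2.0078)^2 + 2*(-1.978)^2 = 19.9194


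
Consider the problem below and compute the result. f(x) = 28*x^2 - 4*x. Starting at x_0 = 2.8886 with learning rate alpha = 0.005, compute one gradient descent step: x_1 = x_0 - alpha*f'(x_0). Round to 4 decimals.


We compute the gradient at x_0 and apply the update.
f'(x) = 56*x - 4
f'(2.8886) = 56*2.8886 - 4 = 157.7616
x_1 = 2.8886 - 0.005*157.7616 = 2.0998


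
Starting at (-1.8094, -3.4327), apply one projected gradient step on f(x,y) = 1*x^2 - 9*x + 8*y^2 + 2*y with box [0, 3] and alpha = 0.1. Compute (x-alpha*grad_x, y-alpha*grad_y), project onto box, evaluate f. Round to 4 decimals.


Step 1: Compute gradient at (-1.8094, -3.4327).
grad_x = 2*1*-1.8094 - 9 = -12.6188
grad_y = 2*8*-3.4327 + 2 = -52.9232
Step 2: Gradient step.
x_raw = -1.8094 - 0.1*-12.6188 = -0.5475
y_raw = -3.4327 - 0.1*-52.9232 = 1.8596
Step 3: Project onto [0, 3].
x_proj = clip(-0.5475) = 0.0
y_proj = clip(1.8596) = 1.8596
Step 4: Evaluate f.
f(0.0, 1.8596) = 31.3847


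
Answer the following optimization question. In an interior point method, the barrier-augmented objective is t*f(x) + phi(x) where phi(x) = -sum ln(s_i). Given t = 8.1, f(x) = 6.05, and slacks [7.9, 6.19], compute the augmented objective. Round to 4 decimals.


Step 1: Compute log-barrier.
ln values: [2.0669, 1.8229]
phi = -(2.0669 + 1.8229) = -3.8898
Step 2: Compute augmented objective.
t*f(x) = 8.1*6.05 = 49.005
Total = 49.005 - 3.8898 = 45.1152


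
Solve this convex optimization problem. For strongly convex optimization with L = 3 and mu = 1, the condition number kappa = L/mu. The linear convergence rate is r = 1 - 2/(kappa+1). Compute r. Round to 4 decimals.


Step 1: Compute the condition number.
kappa = L/mu = 3/1 = 3.0
Step 2: Compute the convergence rate.
r = 1 - 2/(kappa + 1) = 1 - 2*mu/(L + mu) = (L - mu)/(L + mu) = 2/4 = 0.5


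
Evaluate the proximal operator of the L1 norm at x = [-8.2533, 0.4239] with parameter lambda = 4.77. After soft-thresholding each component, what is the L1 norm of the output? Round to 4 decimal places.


Soft-thresholding with lambda = 4.77:
prox(-8.2533) = sign(-8.2533)*max(|-8.2533| - 4.77, 0) = -3.4833
prox(0.4239) = sign(0.4239)*max(|0.4239| - 4.77, 0) = 0.0
prox(x) = [-3.4833, 0.0]
||prox(x)||_1 = 3.4833 + 0.0 = 3.4833


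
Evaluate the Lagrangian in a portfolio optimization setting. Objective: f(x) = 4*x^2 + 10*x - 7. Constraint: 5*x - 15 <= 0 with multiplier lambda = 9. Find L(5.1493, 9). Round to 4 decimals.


Step 1: Evaluate f(x).
f(5.1493) = 4*5.1493^2 + 10*5.1493 - 7 = 150.5542
Step 2: Evaluate g(x).
g(5.1493) = 5*5.1493 - 15 = 10.7465
Step 3: Compute Lagrangian.
L = 150.5542 + 9*10.7465 = 247.2727


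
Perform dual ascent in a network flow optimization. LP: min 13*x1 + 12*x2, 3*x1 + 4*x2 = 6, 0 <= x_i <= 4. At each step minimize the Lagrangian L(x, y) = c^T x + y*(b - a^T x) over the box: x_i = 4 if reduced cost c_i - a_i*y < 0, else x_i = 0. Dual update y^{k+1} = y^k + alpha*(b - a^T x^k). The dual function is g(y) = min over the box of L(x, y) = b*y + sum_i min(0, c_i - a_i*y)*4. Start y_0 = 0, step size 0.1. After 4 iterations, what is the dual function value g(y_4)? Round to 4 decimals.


Dual ascent for LP: min 13*x1 + 12*x2, 3*x1 + 4*x2 = 6, 0 <= x_i <= 4
Step 1: y^k = 0.0, reduced costs: (13.0, 12.0)
  x^k = (0.0, 0.0), subgradient = b - a^T x = 6.0
  y^{k+1} = 0.0 + 0.1*6.0 = 0.6
Step 2: y^k = 0.6, reduced costs: (11.2, 9.6)
  x^k = (0.0, 0.0), subgradient = b - a^T x = 6.0
  y^{k+1} = 0.6 + 0.1*6.0 = 1.2
Step 3: y^k = 1.2, reduced costs: (9.4, 7.2)
  x^k = (0.0, 0.0), subgradient = b - a^T x = 6.0
  y^{k+1} = 1.2 + 0.1*6.0 = 1.8
Step 4: y^k = 1.8, reduced costs: (7.6, 4.8)
  x^k = (0.0, 0.0), subgradient = b - a^T x = 6.0
  y^{k+1} = 1.8 + 0.1*6.0 = 2.4
Dual objective at y_4 = 2.4: reduced costs (5.8, 2.4), box minimizer x = (0.0, 0.0)
g(y_4) = b*y + (c1 - a1*y)*x1 + (c2 - a2*y)*x2 = 6*2.4 + 5.8*0.0 + 2.4*0.0 = 14.4 + 0.0 + 0.0 = 14.4


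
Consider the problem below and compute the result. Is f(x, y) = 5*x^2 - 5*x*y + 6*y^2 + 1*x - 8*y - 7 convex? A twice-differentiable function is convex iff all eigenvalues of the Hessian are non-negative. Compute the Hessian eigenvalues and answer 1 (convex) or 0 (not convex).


The Hessian of f(x,y) = 5*x^2 - 5*x*y + 6*y^2 + 1*x - 8*y - 7 is:
H = [[10, -5], [-5, 12]]
Trace = 10 + 12 = 22
Determinant = 10*12 - (-5)^2 = 95
Discriminant = (22)^2 - 4*95 = 104.0
Eigenvalues: lambda_1 = 5.901, lambda_2 = 16.099
The function is convex.

1


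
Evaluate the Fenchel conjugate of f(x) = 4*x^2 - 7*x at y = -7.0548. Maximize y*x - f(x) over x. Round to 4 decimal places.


f*(y) = sup_x {y*x - a*x^2 - b*x} = sup_x {(y-b)*x - a*x^2}
FOC: (y - b) - 2a*x = 0 => x* = (y - b)/(2a)
x* = (-7.0548 + 7)/(2*4) = -0.0069
f*(-7.0548) = (y-b)^2/(4a) = (-7.0548 + 7)^2/(4*4)
= 0.003/16 = 0.0002


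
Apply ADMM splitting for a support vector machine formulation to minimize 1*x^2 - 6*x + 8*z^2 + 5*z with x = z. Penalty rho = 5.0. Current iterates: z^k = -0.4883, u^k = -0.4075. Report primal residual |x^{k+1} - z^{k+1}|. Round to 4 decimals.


ADMM iteration with rho = 5.0, z^k = -0.4883, u^k = -0.4075
Step 1: x-update.
Minimize 1*x^2 - 6*x + (5.0/2)*(x + 0.4883 - 0.4075)^2
FOC: (2*1 + 5.0)*x = 6 + 5.0*(-0.4883 + 0.4075)
x^{k+1} = 0.7994
Step 2: z-update.
Minimize 8*z^2 + 5*z + (5.0/2)*(0.7994 - z - 0.4075)^2
FOC: (2*8 + 5.0)*z = -5 + 5.0*(0.7994 - 0.4075)
z^{k+1} = -0.1448
Step 3: u-update.
u^{k+1} = -0.4075 + 0.7994 + 0.1448 = 0.5367
Step 4: Primal residual = |0.7994 + 0.1448| = 0.9442


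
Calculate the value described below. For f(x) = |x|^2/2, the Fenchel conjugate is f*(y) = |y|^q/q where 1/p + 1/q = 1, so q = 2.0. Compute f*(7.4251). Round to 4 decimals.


The conjugate exponent q satisfies 1/p + 1/q = 1.
p = 2, so q = 2/(2 - 1) = 2.0
|y|^q = 7.4251^2.0 = 55.1321
f*(7.4251) = 55.1321 / 2.0 = 27.5661


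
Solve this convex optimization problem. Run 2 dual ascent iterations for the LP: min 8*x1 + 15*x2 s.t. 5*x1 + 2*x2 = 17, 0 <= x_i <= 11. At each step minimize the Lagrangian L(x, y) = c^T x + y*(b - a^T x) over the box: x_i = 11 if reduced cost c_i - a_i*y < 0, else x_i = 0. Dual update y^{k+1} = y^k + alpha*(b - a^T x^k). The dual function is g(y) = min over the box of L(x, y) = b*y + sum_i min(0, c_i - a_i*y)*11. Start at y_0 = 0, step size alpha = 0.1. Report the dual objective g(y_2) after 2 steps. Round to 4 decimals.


Dual ascent for LP: min 8*x1 + 15*x2, 5*x1 + 2*x2 = 17, 0 <= x_i <= 11
Step 1: y^k = 0.0, reduced costs: (8.0, 15.0)
  x^k = (0.0, 0.0), subgradient = b - a^T x = 17.0
  y^{k+1} = 0.0 + 0.1*17.0 = 1.7
Step 2: y^k = 1.7, reduced costs: (-0.5, 11.6)
  x^k = (11.0, 0.0), subgradient = b - a^T x = -38.0
  y^{k+1} = 1.7 + 0.1*-38.0 = -2.1
Dual objective at y_2 = -2.1: reduced costs (18.5, 19.2), box minimizer x = (0.0, 0.0)
g(y_2) = b*y + (c1 - a1*y)*x1 + (c2 - a2*y)*x2 = 17*(-2.1) + 18.5*0.0 + 19.2*0.0 = -35.7 + 0.0 + 0.0 = -35.7


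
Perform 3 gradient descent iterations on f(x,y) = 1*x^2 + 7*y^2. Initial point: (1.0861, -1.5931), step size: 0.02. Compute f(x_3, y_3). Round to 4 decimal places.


Gradient descent on f(x,y) = 1*x^2 + 7*y^2.
Starting point: (1.0861, -1.5931), alpha = 0.02
Step 1: grad_x = 2*1*1.0861 = 2.1722, grad_y = 2*7*-1.5931 = -22.3034
  x_1 = 1.0861 - 0.02*2.1722 = 1.0427
  y_1 = -1.5931 - 0.02*-22.3034 = -1.147
Step 2: grad_x = 2*1*1.0427 = 2.0853, grad_y = 2*7*-1.147 = -16.0584
  x_2 = 1.0427 - 0.02*2.0853 = 1.0009
  y_2 = -1.147 - 0.02*-16.0584 = -0.8259
Step 3: grad_x = 2*1*1.0009 = 2.0019, grad_y = 2*7*-0.8259 = -11.5621
  x_3 = 1.0009 - 0.02*2.0019 = 0.9609
  y_3 = -0.8259 - 0.02*-11.5621 = -0.5946
f(0.9609, -0.5946) = 1*0.9609^2 + 7*(-0.5946)^2 = 3.3984


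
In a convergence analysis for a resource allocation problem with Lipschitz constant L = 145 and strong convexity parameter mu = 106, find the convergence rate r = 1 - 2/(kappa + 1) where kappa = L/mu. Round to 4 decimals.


Step 1: Compute the condition number.
kappa = L/mu = 145/106 = 1.3679
Step 2: Compute the convergence rate.
r = 1 - 2/(kappa + 1) = 1 - 2*mu/(L + mu) = (L - mu)/(L + mu) = 39/251 = 0.1554


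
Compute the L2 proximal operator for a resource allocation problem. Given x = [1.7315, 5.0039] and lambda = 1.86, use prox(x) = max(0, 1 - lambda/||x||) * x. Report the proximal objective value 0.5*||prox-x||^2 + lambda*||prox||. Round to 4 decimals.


Step 1: Compute ||x||.
||x|| = 5.295
Step 2: Compute scaling factor.
scale = max(0, 1 - 1.86/5.295) = 0.6487
Step 3: prox(x) = [1.1233, 3.2462]
||prox(x)|| = 3.435
Step 4: Proximal objective.
0.5*||prox-x||^2 = 1.7298
lambda*||prox|| = 6.3891
Total = 8.1189


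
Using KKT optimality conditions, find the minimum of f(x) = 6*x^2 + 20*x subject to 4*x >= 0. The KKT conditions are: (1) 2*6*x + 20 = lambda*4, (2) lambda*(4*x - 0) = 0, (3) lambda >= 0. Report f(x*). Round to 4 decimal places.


Step 1: Try lambda = 0 (constraint inactive).
x_unc = -20/(2*6) = -1.6667
Check: 4*-1.6667 = -6.6668 < 0 -- violated!
Step 2: Constraint must be active: 4*x = 0
x* = 0/4 = 0.0
lambda = (2*6*0.0 + 20)/4 = 5.0
Step 3: Compute optimal value.
f(x*) = 6*0.0^2 + 20*0.0 = 0.0


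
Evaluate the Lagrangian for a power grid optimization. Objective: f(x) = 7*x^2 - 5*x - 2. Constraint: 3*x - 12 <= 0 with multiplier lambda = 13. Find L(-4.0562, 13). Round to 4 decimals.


Step 1: Evaluate f(x).
f(-4.0562) = 7*(-4.0562)^2 - 5*(-4.0562) - 2 = 133.4503
Step 2: Evaluate g(x).
g(-4.0562) = 3*-4.0562 - 12 = -24.1686
Step 3: Compute Lagrangian.
L = 133.4503 + 13*-24.1686 = -180.7415


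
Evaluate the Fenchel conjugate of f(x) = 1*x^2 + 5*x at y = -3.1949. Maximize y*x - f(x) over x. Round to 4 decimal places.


f*(y) = sup_x {y*x - a*x^2 - b*x} = sup_x {(y-b)*x - a*x^2}
FOC: (y - b) - 2a*x = 0 => x* = (y - b)/(2a)
x* = (-3.1949 - 5)/(2*1) = -4.0975
f*(-3.1949) = (y-b)^2/(4a) = (-3.1949 - 5)^2/(4*1)
= 67.1564/4 = 16.7891


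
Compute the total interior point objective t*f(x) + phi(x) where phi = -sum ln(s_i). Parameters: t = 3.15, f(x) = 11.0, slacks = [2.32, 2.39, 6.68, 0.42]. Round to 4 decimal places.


Step 1: Compute log-barrier.
ln values: [0.8416, 0.8713, 1.8991, -0.8675]
phi = -(0.8416 + 0.8713 + 1.8991 - 0.8675) = -2.7445
Step 2: Compute augmented objective.
t*f(x) = 3.15*11.0 = 34.65
Total = 34.65 - 2.7445 = 31.9055


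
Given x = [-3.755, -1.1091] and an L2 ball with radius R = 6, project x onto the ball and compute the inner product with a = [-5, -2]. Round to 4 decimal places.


Step 1: Compute ||x|| (intermediates to 6 decimals).
||x|| = sqrt((-3.755)^2 + (-1.1091)^2) = 3.915371
Step 2: Project.
Since ||x|| <= R, proj = x (no scaling needed).
proj(x) = [-3.755, -1.1091]
Step 3: Dot product.
a^T * proj(x) = -5*(-3.755) - 2*(-1.1091) = 20.9932


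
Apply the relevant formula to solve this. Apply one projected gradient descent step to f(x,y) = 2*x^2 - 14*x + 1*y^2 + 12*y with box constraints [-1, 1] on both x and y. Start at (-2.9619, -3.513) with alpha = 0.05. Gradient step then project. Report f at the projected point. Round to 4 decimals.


Step 1: Compute gradient at (-2.9619, -3.513).
grad_x = 2*2*-2.9619 - 14 = -25.8476
grad_y = 2*1*-3.513 + 12 = 4.974
Step 2: Gradient step.
x_raw = -2.9619 - 0.05*-25.8476 = -1.6695
y_raw = -3.513 - 0.05*4.974 = -3.7617
Step 3: Project onto [-1, 1].
x_proj = clip(-1.6695) = -1.0
y_proj = clip(-3.7617) = -1.0
Step 4: Evaluate f.
f(-1.0, -1.0) = 5.0


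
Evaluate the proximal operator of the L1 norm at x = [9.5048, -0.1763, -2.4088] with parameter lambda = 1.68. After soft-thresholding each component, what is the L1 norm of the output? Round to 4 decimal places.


Soft-thresholding with lambda = 1.68:
prox(9.5048) = sign(9.5048)*max(|9.5048| - 1.68, 0) = 7.8248
prox(-0.1763) = sign(-0.1763)*max(|-0.1763| - 1.68, 0) = 0.0
prox(-2.4088) = sign(-2.4088)*max(|-2.4088| - 1.68, 0) = -0.7288
prox(x) = [7.8248, 0.0, -0.7288]
||prox(x)||_1 = 7.8248 + 0.0 + 0.7288 = 8.5536


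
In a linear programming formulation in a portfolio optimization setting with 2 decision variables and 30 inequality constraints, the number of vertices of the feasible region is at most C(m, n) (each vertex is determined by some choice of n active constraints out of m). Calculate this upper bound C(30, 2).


Each vertex corresponds to some choice of n active constraints out of m, so the number of vertices is at most C(m, n) = m! / (n!(m-n)!).
m = 30, n = 2
Numerator: 30 * 29
Denominator: 2! = 2
C(30, 2) = 435


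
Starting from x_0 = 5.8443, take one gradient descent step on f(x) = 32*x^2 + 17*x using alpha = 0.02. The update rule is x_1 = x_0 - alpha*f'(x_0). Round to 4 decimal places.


We compute the gradient at x_0 and apply the update.
f'(x) = 64*x + 17
f'(5.8443) = 64*5.8443 + 17 = 391.0352
x_1 = 5.8443 - 0.02*391.0352 = -1.9764


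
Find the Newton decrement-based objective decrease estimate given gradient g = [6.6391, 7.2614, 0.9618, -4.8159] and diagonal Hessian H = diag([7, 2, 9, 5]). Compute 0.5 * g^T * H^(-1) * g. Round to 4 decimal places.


Step 1: H is diagonal, so H^(-1) * g = [0.9484, 3.6307, 0.1069, -0.9632].
Step 2: g^T H^(-1) g = sum_i g_i^2 / H_ii
  = (6.6391)^2/7 + (7.2614)^2/2 + (0.9618)^2/9 + (-4.8159)^2/5
  = 6.2968 + 26.364 + 0.1028 + 4.6386 = 37.4021
Step 3: Objective decrease = 0.5 * g^T H^(-1) g = 18.7011


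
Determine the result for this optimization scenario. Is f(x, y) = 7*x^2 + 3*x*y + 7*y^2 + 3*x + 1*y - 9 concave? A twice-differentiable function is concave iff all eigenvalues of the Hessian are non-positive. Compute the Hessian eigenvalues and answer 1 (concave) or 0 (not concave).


The Hessian of f(x,y) = 7*x^2 + 3*x*y + 7*y^2 + 3*x + 1*y - 9 is:
H = [[14, 3], [3, 14]]
Trace = 14 + 14 = 28
Determinant = 14*14 - (3)^2 = 187
Discriminant = (28)^2 - 4*187 = 36.0
Eigenvalues: lambda_1 = 11.0, lambda_2 = 17.0
The function is not concave.

0


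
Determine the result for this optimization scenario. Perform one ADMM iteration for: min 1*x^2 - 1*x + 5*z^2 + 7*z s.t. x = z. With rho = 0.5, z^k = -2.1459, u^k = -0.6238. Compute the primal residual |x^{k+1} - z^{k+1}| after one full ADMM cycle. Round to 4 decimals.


ADMM iteration with rho = 0.5, z^k = -2.1459, u^k = -0.6238
Step 1: x-update.
Minimize 1*x^2 - 1*x + (0.5/2)*(x + 2.1459 - 0.6238)^2
FOC: (2*1 + 0.5)*x = 1 + 0.5*(-2.1459 + 0.6238)
x^{k+1} = 0.0956
Step 2: z-update.
Minimize 5*z^2 + 7*z + (0.5/2)*(0.0956 - z - 0.6238)^2
FOC: (2*5 + 0.5)*z = -7 + 0.5*(0.0956 - 0.6238)
z^{k+1} = -0.6918
Step 3: u-update.
u^{k+1} = -0.6238 + 0.0956 + 0.6918 = 0.1636
Step 4: Primal residual = |0.0956 + 0.6918| = 0.7874


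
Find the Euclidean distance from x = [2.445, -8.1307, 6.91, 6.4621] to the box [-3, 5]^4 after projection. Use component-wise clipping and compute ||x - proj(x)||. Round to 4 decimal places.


Project each component onto [-3, 5].
clip(2.445) = 2.445, clip(-8.1307) = -3.0, clip(6.91) = 5.0, clip(6.4621) = 5.0
Projection = [2.445, -3.0, 5.0, 5.0]
Squared diffs: [0.0, 26.3241, 3.6481, 2.1377]
Distance = sqrt(32.1099) = 5.6666


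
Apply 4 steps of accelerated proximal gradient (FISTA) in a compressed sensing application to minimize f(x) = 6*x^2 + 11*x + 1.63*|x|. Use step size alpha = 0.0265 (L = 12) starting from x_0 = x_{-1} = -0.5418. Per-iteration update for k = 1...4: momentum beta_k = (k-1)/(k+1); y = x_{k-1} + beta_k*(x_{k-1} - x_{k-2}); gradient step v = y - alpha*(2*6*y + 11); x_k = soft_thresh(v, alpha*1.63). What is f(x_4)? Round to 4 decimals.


FISTA on f(x) = 6*x^2 + 11*x + 1.63*|x|
L = 12, alpha = 0.0265
Iteration 1: beta = 0.0, y = -0.5418 + 0.0*(-0.5418 + 0.5418) = -0.5418
  grad(y) = 4.4984, v = y - alpha*grad = -0.661
  prox(v) = soft_thresh(-0.661, 0.0432) = -0.6178
Iteration 2: beta = 0.3333, y = -0.6178 + 0.3333*(-0.6178 + 0.5418) = -0.6432
  grad(y) = 3.2822, v = y - alpha*grad = -0.7301
  prox(v) = soft_thresh(-0.7301, 0.0432) = -0.6869
Iteration 3: beta = 0.5, y = -0.6869 + 0.5*(-0.6869 + 0.6178) = -0.7215
  grad(y) = 2.3421, v = y - alpha*grad = -0.7836
  prox(v) = soft_thresh(-0.7836, 0.0432) = -0.7404
Iteration 4: beta = 0.6, y = -0.7404 + 0.6*(-0.7404 + 0.6869) = -0.7724
  grad(y) = 1.7309, v = y - alpha*grad = -0.8183
  prox(v) = soft_thresh(-0.8183, 0.0432) = -0.7751
f(x_4) = 6*(-0.7751)^2 + 11*(-0.7751) + 1.63*|-0.7751| = -3.658


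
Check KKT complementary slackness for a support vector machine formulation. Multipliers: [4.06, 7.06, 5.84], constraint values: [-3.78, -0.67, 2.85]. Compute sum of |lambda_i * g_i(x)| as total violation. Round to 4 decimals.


KKT complementary slackness check:
lambda_1 * g_1 = 4.06 * -3.78 = -15.3468
lambda_2 * g_2 = 7.06 * -0.67 = -4.7302
lambda_3 * g_3 = 5.84 * 2.85 = 16.644
Total violation = 15.3468 + 4.7302 + 16.644 = 36.721


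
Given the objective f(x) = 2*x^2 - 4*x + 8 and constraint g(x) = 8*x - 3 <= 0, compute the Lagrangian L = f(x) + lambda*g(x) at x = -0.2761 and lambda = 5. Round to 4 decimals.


Step 1: Evaluate f(x).
f(-0.2761) = 2*(-0.2761)^2 - 4*(-0.2761) + 8 = 9.2569
Step 2: Evaluate g(x).
g(-0.2761) = 8*-0.2761 - 3 = -5.2088
Step 3: Compute Lagrangian.
L = 9.2569 + 5*-5.2088 = -16.7871


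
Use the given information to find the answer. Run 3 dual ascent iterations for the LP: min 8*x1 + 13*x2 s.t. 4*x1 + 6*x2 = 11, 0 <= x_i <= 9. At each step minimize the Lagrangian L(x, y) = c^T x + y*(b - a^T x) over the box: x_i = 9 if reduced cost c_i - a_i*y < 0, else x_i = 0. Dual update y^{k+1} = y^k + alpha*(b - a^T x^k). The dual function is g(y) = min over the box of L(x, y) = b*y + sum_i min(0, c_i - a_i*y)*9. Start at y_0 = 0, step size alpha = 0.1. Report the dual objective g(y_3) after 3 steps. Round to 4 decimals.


Dual ascent for LP: min 8*x1 + 13*x2, 4*x1 + 6*x2 = 11, 0 <= x_i <= 9
Step 1: y^k = 0.0, reduced costs: (8.0, 13.0)
  x^k = (0.0, 0.0), subgradient = b - a^T x = 11.0
  y^{k+1} = 0.0 + 0.1*11.0 = 1.1
Step 2: y^k = 1.1, reduced costs: (3.6, 6.4)
  x^k = (0.0, 0.0), subgradient = b - a^T x = 11.0
  y^{k+1} = 1.1 + 0.1*11.0 = 2.2
Step 3: y^k = 2.2, reduced costs: (-0.8, -0.2)
  x^k = (9.0, 9.0), subgradient = b - a^T x = -79.0
  y^{k+1} = 2.2 + 0.1*-79.0 = -5.7
Dual objective at y_3 = -5.7: reduced costs (30.8, 47.2), box minimizer x = (0.0, 0.0)
g(y_3) = b*y + (c1 - a1*y)*x1 + (c2 - a2*y)*x2 = 11*(-5.7) + 30.8*0.0 + 47.2*0.0 = -62.7 + 0.0 + 0.0 = -62.7


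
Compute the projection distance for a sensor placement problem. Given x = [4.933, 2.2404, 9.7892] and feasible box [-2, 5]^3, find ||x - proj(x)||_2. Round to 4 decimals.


Project each component onto [-2, 5].
clip(4.933) = 4.933, clip(2.2404) = 2.2404, clip(9.7892) = 5.0
Projection = [4.933, 2.2404, 5.0]
Squared diffs: [0.0, 0.0, 22.9364]
Distance = sqrt(22.9364) = 4.7892


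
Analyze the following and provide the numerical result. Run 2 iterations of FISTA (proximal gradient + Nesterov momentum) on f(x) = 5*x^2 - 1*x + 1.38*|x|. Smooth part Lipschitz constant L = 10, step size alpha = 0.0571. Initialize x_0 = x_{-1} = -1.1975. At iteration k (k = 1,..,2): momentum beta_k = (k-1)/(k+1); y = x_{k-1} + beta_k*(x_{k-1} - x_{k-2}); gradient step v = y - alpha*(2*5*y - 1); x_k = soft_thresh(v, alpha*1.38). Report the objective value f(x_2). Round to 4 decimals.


FISTA on f(x) = 5*x^2 - 1*x + 1.38*|x|
L = 10, alpha = 0.0571
Iteration 1: beta = 0.0, y = -1.1975 + 0.0*(-1.1975 + 1.1975) = -1.1975
  grad(y) = -12.975, v = y - alpha*grad = -0.4566
  prox(v) = soft_thresh(-0.4566, 0.0788) = -0.3778
Iteration 2: beta = 0.3333, y = -0.3778 + 0.3333*(-0.3778 + 1.1975) = -0.1046
  grad(y) = -2.0461, v = y - alpha*grad = 0.0122
  prox(v) = soft_thresh(0.0122, 0.0788) = 0.0
f(x_2) = 5*0.0^2 - 1*0.0 + 1.38*|0.0| = 0.0


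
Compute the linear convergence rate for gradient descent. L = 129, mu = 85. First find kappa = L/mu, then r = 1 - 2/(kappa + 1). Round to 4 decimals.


Step 1: Compute the condition number.
kappa = L/mu = 129/85 = 1.5176
Step 2: Compute the convergence rate.
r = 1 - 2/(kappa + 1) = 1 - 2*mu/(L + mu) = (L - mu)/(L + mu) = 44/214 = 0.2056


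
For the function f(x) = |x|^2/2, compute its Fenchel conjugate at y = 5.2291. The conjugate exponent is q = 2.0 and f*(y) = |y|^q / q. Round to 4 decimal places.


The conjugate exponent q satisfies 1/p + 1/q = 1.
p = 2, so q = 2/(2 - 1) = 2.0
|y|^q = 5.2291^2.0 = 27.3435
f*(5.2291) = 27.3435 / 2.0 = 13.6717


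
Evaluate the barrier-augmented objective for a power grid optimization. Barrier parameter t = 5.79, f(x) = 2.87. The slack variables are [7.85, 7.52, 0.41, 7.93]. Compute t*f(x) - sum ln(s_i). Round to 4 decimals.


Step 1: Compute log-barrier.
ln values: [2.0605, 2.0176, -0.8916, 2.0707]
phi = -(2.0605 + 2.0176 - 0.8916 + 2.0707) = -5.2571
Step 2: Compute augmented objective.
t*f(x) = 5.79*2.87 = 16.6173
Total = 16.6173 - 5.2571 = 11.3602


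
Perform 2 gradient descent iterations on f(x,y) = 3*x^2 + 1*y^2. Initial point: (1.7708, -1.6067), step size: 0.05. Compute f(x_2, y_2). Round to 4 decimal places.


Gradient descent on f(x,y) = 3*x^2 + 1*y^2.
Starting point: (1.7708, -1.6067), alpha = 0.05
Step 1: grad_x = 2*3*1.7708 = 10.6248, grad_y = 2*1*-1.6067 = -3.2134
  x_1 = 1.7708 - 0.05*10.6248 = 1.2396
  y_1 = -1.6067 - 0.05*-3.2134 = -1.446
Step 2: grad_x = 2*3*1.2396 = 7.4374, grad_y = 2*1*-1.446 = -2.8921
  x_2 = 1.2396 - 0.05*7.4374 = 0.8677
  y_2 = -1.446 - 0.05*-2.8921 = -1.3014
f(0.8677, -1.3014) = 3*0.8677^2 + 1*(-1.3014)^2 = 3.9524


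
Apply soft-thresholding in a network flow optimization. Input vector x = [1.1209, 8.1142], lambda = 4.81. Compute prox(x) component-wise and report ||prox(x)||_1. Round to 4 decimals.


Soft-thresholding with lambda = 4.81:
prox(1.1209) = sign(1.1209)*max(|1.1209| - 4.81, 0) = 0.0
prox(8.1142) = sign(8.1142)*max(|8.1142| - 4.81, 0) = 3.3042
prox(x) = [0.0, 3.3042]
||prox(x)||_1 = 0.0 + 3.3042 = 3.3042


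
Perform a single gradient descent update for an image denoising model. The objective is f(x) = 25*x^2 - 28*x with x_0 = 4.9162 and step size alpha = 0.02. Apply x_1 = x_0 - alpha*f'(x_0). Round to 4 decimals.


We compute the gradient at x_0 and apply the update.
f'(x) = 50*x - 28
f'(4.9162) = 50*4.9162 - 28 = 217.81
x_1 = 4.9162 - 0.02*217.81 = 0.56


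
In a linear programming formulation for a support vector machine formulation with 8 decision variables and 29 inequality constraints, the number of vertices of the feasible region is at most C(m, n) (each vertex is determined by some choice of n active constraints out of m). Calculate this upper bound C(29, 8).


Each vertex corresponds to some choice of n active constraints out of m, so the number of vertices is at most C(m, n) = m! / (n!(m-n)!).
m = 29, n = 8
Numerator: 29 * 28 * 27 * 26 * 25 * 24 * 23 * 22
Denominator: 8! = 40320
C(29, 8) = 4292145


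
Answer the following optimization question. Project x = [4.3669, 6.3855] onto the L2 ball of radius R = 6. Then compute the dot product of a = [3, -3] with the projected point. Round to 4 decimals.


Step 1: Compute ||x|| (intermediates to 6 decimals).
||x|| = sqrt(4.3669^2 + 6.3855^2) = 7.735918
Step 2: Project.
Since ||x|| > R, scale = R/||x|| = 6/7.735918 = 0.775603, proj(x) = scale * x
proj(x) = [3.386981, 4.952613]
Step 3: Dot product.
a^T * proj(x) = 3*3.386981 - 3*4.952613 = -4.6969


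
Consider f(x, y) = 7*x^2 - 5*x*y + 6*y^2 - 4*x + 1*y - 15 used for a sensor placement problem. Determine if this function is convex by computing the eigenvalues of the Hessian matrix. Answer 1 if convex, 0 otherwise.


The Hessian of f(x,y) = 7*x^2 - 5*x*y + 6*y^2 - 4*x + 1*y - 15 is:
H = [[14, -5], [-5, 12]]
Trace = 14 + 12 = 26
Determinant = 14*12 - (-5)^2 = 143
Discriminant = (26)^2 - 4*143 = 104.0
Eigenvalues: lambda_1 = 7.901, lambda_2 = 18.099
The function is convex.

1


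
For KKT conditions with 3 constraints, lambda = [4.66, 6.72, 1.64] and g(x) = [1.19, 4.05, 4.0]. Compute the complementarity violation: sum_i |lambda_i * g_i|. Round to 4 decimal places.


KKT complementary slackness check:
lambda_1 * g_1 = 4.66 * 1.19 = 5.5454
lambda_2 * g_2 = 6.72 * 4.05 = 27.216
lambda_3 * g_3 = 1.64 * 4.0 = 6.56
Total violation = 5.5454 + 27.216 + 6.56 = 39.3214


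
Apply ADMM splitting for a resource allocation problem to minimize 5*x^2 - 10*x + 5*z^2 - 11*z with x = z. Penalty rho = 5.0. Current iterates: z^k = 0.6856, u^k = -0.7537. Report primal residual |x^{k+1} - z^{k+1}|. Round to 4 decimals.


ADMM iteration with rho = 5.0, z^k = 0.6856, u^k = -0.7537
Step 1: x-update.
Minimize 5*x^2 - 10*x + (5.0/2)*(x - 0.6856 - 0.7537)^2
FOC: (2*5 + 5.0)*x = 10 + 5.0*(0.6856 + 0.7537)
x^{k+1} = 1.1464
Step 2: z-update.
Minimize 5*z^2 - 11*z + (5.0/2)*(1.1464 - z - 0.7537)^2
FOC: (2*5 + 5.0)*z = 11 + 5.0*(1.1464 - 0.7537)
z^{k+1} = 0.8642
Step 3: u-update.
u^{k+1} = -0.7537 + 1.1464 - 0.8642 = -0.4715
Step 4: Primal residual = |1.1464 - 0.8642| = 0.2822


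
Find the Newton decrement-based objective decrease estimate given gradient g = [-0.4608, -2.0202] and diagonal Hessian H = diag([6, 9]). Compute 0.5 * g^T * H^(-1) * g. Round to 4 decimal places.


Step 1: H is diagonal, so H^(-1) * g = [-0.0768, -0.2245].
Step 2: g^T H^(-1) g = sum_i g_i^2 / H_ii
  = (-0.4608)^2/6 + (-2.0202)^2/9
  = 0.0354 + 0.4535 = 0.4889
Step 3: Objective decrease = 0.5 * g^T H^(-1) g = 0.2444


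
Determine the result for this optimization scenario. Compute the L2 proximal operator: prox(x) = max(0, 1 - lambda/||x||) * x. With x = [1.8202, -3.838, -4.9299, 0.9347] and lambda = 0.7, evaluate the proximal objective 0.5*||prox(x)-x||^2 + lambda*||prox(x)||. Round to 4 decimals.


Step 1: Compute ||x||.
||x|| = 6.5743
Step 2: Compute scaling factor.
scale = max(0, 1 - 0.7/6.5743) = 0.8935
Step 3: prox(x) = [1.6264, -3.4293, -4.405, 0.8352]
||prox(x)|| = 5.8743
Step 4: Proximal objective.
0.5*||prox-x||^2 = 0.245
lambda*||prox|| = 4.112
Total = 4.357


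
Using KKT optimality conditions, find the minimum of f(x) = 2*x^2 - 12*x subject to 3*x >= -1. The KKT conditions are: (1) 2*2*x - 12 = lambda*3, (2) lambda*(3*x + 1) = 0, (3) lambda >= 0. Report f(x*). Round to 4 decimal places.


Step 1: Try lambda = 0 (constraint inactive).
Stationarity: 2*2*x - 12 = 0
x* = 12/(2*2) = 3.0
Check constraint: 3*3.0 = 9.0 >= -1 -- satisfied.
Step 2: Compute optimal value.
f(x*) = 2*3.0^2 - 12*3.0 = -18.0


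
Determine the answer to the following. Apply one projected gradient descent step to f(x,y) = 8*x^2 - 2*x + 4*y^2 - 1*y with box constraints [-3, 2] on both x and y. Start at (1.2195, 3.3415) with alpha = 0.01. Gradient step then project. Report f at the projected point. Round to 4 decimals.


Step 1: Compute gradient at (1.2195, 3.3415).
grad_x = 2*8*1.2195 - 2 = 17.512
grad_y = 2*4*3.3415 - 1 = 25.732
Step 2: Gradient step.
x_raw = 1.2195 - 0.01*17.512 = 1.0444
y_raw = 3.3415 - 0.01*25.732 = 3.0842
Step 3: Project onto [-3, 2].
x_proj = clip(1.0444) = 1.0444
y_proj = clip(3.0842) = 2.0
Step 4: Evaluate f.
f(1.0444, 2.0) = 20.6371


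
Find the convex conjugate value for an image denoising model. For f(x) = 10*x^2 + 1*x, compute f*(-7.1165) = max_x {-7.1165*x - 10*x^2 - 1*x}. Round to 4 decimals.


f*(y) = sup_x {y*x - a*x^2 - b*x} = sup_x {(y-b)*x - a*x^2}
FOC: (y - b) - 2a*x = 0 => x* = (y - b)/(2a)
x* = (-7.1165 - 1)/(2*10) = -0.4058
f*(-7.1165) = (y-b)^2/(4a) = (-7.1165 - 1)^2/(4*10)
= 65.8776/40 = 1.6469


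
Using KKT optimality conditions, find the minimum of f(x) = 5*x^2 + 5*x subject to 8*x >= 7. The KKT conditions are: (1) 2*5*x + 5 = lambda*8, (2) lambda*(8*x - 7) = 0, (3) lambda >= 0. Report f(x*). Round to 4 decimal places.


Step 1: Try lambda = 0 (constraint inactive).
x_unc = -5/(2*5) = -0.5
Check: 8*-0.5 = -4.0 < 7 -- violated!
Step 2: Constraint must be active: 8*x = 7
x* = 7/8 = 0.875
lambda = (2*5*0.875 + 5)/8 = 1.7188
Step 3: Compute optimal value.
f(x*) = 5*0.875^2 + 5*0.875 = 8.2031


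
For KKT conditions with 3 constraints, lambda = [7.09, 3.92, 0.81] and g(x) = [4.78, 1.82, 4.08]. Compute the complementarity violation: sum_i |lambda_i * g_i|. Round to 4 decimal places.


KKT complementary slackness check:
lambda_1 * g_1 = 7.09 * 4.78 = 33.8902
lambda_2 * g_2 = 3.92 * 1.82 = 7.1344
lambda_3 * g_3 = 0.81 * 4.08 = 3.3048
Total violation = 33.8902 + 7.1344 + 3.3048 = 44.3294


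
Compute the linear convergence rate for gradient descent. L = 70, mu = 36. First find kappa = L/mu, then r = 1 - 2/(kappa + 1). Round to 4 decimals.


Step 1: Compute the condition number.
kappa = L/mu = 70/36 = 1.9444
Step 2: Compute the convergence rate.
r = 1 - 2/(kappa + 1) = 1 - 2*mu/(L + mu) = (L - mu)/(L + mu) = 34/106 = 0.3208


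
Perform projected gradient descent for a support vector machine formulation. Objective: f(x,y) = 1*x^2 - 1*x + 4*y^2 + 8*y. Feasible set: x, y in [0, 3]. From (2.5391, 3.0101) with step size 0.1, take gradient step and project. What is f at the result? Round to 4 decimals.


Step 1: Compute gradient at (2.5391, 3.0101).
grad_x = 2*1*2.5391 - 1 = 4.0782
grad_y = 2*4*3.0101 + 8 = 32.0808
Step 2: Gradient step.
x_raw = 2.5391 - 0.1*4.0782 = 2.1313
y_raw = 3.0101 - 0.1*32.0808 = -0.198
Step 3: Project onto [0, 3].
x_proj = clip(2.1313) = 2.1313
y_proj = clip(-0.198) = 0.0
Step 4: Evaluate f.
f(2.1313, 0.0) = 2.4111


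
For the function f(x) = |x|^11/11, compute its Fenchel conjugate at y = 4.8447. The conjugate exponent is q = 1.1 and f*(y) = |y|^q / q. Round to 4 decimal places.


The conjugate exponent q satisfies 1/p + 1/q = 1.
p = 11, so q = 11/(11 - 1) = 1.1
|y|^q = 4.8447^1.1 = 5.6727
f*(4.8447) = 5.6727 / 1.1 = 5.157


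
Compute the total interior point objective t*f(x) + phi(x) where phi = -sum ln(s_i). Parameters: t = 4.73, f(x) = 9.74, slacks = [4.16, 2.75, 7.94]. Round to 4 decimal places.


Step 1: Compute log-barrier.
ln values: [1.4255, 1.0116, 2.0719]
phi = -(1.4255 + 1.0116 + 2.0719) = -4.509
Step 2: Compute augmented objective.
t*f(x) = 4.73*9.74 = 46.0702
Total = 46.0702 - 4.509 = 41.5612


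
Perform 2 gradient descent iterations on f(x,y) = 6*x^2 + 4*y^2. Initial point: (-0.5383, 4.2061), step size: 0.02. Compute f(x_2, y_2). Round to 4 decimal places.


Gradient descent on f(x,y) = 6*x^2 + 4*y^2.
Starting point: (-0.5383, 4.2061), alpha = 0.02
Step 1: grad_x = 2*6*-0.5383 = -6.4596, grad_y = 2*4*4.2061 = 33.6488
  x_1 = -0.5383 - 0.02*-6.4596 = -0.4091
  y_1 = 4.2061 - 0.02*33.6488 = 3.5331
Step 2: grad_x = 2*6*-0.4091 = -4.9093, grad_y = 2*4*3.5331 = 28.265
  x_2 = -0.4091 - 0.02*-4.9093 = -0.3109
  y_2 = 3.5331 - 0.02*28.265 = 2.9678
f(-0.3109, 2.9678) = 6*(-0.3109)^2 + 4*2.9678^2 = 35.812


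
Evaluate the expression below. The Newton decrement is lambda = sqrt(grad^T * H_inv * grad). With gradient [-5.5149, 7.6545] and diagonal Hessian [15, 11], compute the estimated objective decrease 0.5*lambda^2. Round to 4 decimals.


Step 1: H is diagonal, so H^(-1) * g = [-0.3677, 0.6959].
Step 2: g^T H^(-1) g = sum_i g_i^2 / H_ii
  = (-5.5149)^2/15 + (7.6545)^2/11
  = 2.0276 + 5.3265 = 7.3541
Step 3: Objective decrease = 0.5 * g^T H^(-1) g = 3.677


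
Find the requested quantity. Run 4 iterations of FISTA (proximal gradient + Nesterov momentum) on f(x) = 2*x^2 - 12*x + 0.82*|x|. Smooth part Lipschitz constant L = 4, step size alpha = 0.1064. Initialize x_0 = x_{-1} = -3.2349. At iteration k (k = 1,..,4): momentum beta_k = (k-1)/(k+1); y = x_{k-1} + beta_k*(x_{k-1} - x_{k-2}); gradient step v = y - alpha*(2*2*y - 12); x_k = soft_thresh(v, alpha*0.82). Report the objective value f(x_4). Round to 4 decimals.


FISTA on f(x) = 2*x^2 - 12*x + 0.82*|x|
L = 4, alpha = 0.1064
Iteration 1: beta = 0.0, y = -3.2349 + 0.0*(-3.2349 + 3.2349) = -3.2349
  grad(y) = -24.9396, v = y - alpha*grad = -0.5813
  prox(v) = soft_thresh(-0.5813, 0.0872) = -0.4941
Iteration 2: beta = 0.3333, y = -0.4941 + 0.3333*(-0.4941 + 3.2349) = 0.4195
  grad(y) = -10.3219, v = y - alpha*grad = 1.5178
  prox(v) = soft_thresh(1.5178, 0.0872) = 1.4305
Iteration 3: beta = 0.5, y = 1.4305 + 0.5*(1.4305 + 0.4941) = 2.3928
  grad(y) = -2.4287, v = y - alpha*grad = 2.6512
  prox(v) = soft_thresh(2.6512, 0.0872) = 2.564
Iteration 4: beta = 0.6, y = 2.564 + 0.6*(2.564 - 1.4305) = 3.2441
  grad(y) = 0.9763, v = y - alpha*grad = 3.1402
  prox(v) = soft_thresh(3.1402, 0.0872) = 3.0529
f(x_4) = 2*3.0529^2 - 12*3.0529 + 0.82*|3.0529| = -15.491
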